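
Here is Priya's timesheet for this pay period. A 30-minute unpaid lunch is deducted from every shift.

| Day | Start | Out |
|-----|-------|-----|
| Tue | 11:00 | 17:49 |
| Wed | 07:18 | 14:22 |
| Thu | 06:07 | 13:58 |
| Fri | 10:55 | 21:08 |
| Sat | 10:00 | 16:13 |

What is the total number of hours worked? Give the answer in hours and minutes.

35 h 40 min

Tue: 11:00–17:49 = 6 h 49 min; less 30 min break → 6 h 19 min
Wed: 07:18–14:22 = 7 h 4 min; less 30 min break → 6 h 34 min
Thu: 06:07–13:58 = 7 h 51 min; less 30 min break → 7 h 21 min
Fri: 10:55–21:08 = 10 h 13 min; less 30 min break → 9 h 43 min
Sat: 10:00–16:13 = 6 h 13 min; less 30 min break → 5 h 43 min
Total: 6 h 19 min + 6 h 34 min + 7 h 21 min + 9 h 43 min + 5 h 43 min = 35 h 40 min.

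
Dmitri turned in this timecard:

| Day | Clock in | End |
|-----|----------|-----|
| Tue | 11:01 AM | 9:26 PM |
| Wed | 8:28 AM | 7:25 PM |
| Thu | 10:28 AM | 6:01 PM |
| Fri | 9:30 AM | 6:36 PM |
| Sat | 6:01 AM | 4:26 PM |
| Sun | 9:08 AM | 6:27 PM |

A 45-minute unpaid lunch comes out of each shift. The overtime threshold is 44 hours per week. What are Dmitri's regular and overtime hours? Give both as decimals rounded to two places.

Tue: 11:01 AM–9:26 PM = 10 h 25 min; less 45 min break → 9 h 40 min
Wed: 8:28 AM–7:25 PM = 10 h 57 min; less 45 min break → 10 h 12 min
Thu: 10:28 AM–6:01 PM = 7 h 33 min; less 45 min break → 6 h 48 min
Fri: 9:30 AM–6:36 PM = 9 h 6 min; less 45 min break → 8 h 21 min
Sat: 6:01 AM–4:26 PM = 10 h 25 min; less 45 min break → 9 h 40 min
Sun: 9:08 AM–6:27 PM = 9 h 19 min; less 45 min break → 8 h 34 min
Total worked: 53 h 15 min = 53.25 h.
Threshold 44 h → overtime 9 h 15 min, regular 44 h 0 min.

Regular 44.00 hours, overtime 9.25 hours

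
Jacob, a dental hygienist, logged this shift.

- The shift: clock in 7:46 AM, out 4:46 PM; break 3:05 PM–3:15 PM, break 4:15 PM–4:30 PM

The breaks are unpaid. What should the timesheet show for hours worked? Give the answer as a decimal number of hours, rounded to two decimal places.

The shift: 7:46 AM–4:46 PM = 9 h 0 min; less 25 min break → 8 h 35 min

8.58 hours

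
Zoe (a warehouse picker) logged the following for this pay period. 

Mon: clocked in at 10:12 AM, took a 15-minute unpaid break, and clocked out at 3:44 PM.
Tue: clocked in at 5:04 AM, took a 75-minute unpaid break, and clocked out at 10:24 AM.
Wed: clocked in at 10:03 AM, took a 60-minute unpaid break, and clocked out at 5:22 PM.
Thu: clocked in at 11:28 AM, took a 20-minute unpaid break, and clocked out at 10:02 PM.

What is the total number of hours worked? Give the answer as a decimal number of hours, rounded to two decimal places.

Mon: 10:12 AM–3:44 PM = 5 h 32 min; less 15 min break → 5 h 17 min
Tue: 5:04 AM–10:24 AM = 5 h 20 min; less 75 min break → 4 h 5 min
Wed: 10:03 AM–5:22 PM = 7 h 19 min; less 60 min break → 6 h 19 min
Thu: 11:28 AM–10:02 PM = 10 h 34 min; less 20 min break → 10 h 14 min
Total: 5 h 17 min + 4 h 5 min + 6 h 19 min + 10 h 14 min = 25 h 55 min.

25.92 hours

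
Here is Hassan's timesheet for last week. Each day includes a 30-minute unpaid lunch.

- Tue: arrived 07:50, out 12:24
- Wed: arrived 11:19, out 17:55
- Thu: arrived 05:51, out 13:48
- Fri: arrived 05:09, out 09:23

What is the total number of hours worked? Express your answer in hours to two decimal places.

Tue: 07:50–12:24 = 4 h 34 min; less 30 min break → 4 h 4 min
Wed: 11:19–17:55 = 6 h 36 min; less 30 min break → 6 h 6 min
Thu: 05:51–13:48 = 7 h 57 min; less 30 min break → 7 h 27 min
Fri: 05:09–09:23 = 4 h 14 min; less 30 min break → 3 h 44 min
Total: 4 h 4 min + 6 h 6 min + 7 h 27 min + 3 h 44 min = 21 h 21 min.

21.35 hours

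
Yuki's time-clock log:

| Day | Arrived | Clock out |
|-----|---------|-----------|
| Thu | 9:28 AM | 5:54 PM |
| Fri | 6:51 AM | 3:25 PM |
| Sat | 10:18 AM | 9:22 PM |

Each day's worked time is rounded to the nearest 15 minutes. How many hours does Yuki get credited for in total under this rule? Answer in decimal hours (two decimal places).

28.00 hours

Thu: 9:28 AM–5:54 PM = 8 h 26 min → rounds to 8 h 30 min
Fri: 6:51 AM–3:25 PM = 8 h 34 min → rounds to 8 h 30 min
Sat: 10:18 AM–9:22 PM = 11 h 4 min → rounds to 11 h 0 min
Total credited: 28 h 0 min.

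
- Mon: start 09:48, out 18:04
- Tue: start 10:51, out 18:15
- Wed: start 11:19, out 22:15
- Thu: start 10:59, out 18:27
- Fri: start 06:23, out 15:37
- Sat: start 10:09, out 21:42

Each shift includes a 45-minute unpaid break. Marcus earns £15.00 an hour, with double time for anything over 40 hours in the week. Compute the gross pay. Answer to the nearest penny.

£910.50

Mon: 09:48–18:04 = 8 h 16 min; less 45 min break → 7 h 31 min
Tue: 10:51–18:15 = 7 h 24 min; less 45 min break → 6 h 39 min
Wed: 11:19–22:15 = 10 h 56 min; less 45 min break → 10 h 11 min
Thu: 10:59–18:27 = 7 h 28 min; less 45 min break → 6 h 43 min
Fri: 06:23–15:37 = 9 h 14 min; less 45 min break → 8 h 29 min
Sat: 10:09–21:42 = 11 h 33 min; less 45 min break → 10 h 48 min
Total worked: 50 h 21 min = 3021 min.
Regular 40 h 0 min = 2400 min at £15.00/h; overtime 10 h 21 min = 621 min at £30.00/h.
Pay = (2400 × £15.00 + 621 × £30.00) ÷ 60 = £910.50.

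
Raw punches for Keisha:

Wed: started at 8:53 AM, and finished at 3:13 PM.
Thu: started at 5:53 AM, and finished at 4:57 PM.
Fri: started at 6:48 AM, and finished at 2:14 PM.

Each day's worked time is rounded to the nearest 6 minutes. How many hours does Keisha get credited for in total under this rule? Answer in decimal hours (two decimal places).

24.80 hours

Wed: 8:53 AM–3:13 PM = 6 h 20 min → rounds to 6 h 18 min
Thu: 5:53 AM–4:57 PM = 11 h 4 min → rounds to 11 h 6 min
Fri: 6:48 AM–2:14 PM = 7 h 26 min → rounds to 7 h 24 min
Total credited: 24 h 48 min.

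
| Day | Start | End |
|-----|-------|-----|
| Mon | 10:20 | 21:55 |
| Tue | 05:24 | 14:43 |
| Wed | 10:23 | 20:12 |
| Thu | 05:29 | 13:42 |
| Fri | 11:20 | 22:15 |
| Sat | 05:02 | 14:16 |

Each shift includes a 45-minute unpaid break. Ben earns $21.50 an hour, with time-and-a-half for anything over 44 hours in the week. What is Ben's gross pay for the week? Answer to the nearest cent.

$1287.31

Mon: 10:20–21:55 = 11 h 35 min; less 45 min break → 10 h 50 min
Tue: 05:24–14:43 = 9 h 19 min; less 45 min break → 8 h 34 min
Wed: 10:23–20:12 = 9 h 49 min; less 45 min break → 9 h 4 min
Thu: 05:29–13:42 = 8 h 13 min; less 45 min break → 7 h 28 min
Fri: 11:20–22:15 = 10 h 55 min; less 45 min break → 10 h 10 min
Sat: 05:02–14:16 = 9 h 14 min; less 45 min break → 8 h 29 min
Total worked: 54 h 35 min = 3275 min.
Regular 44 h 0 min = 2640 min at $21.50/h; overtime 10 h 35 min = 635 min at $32.25/h.
Pay = (2640 × $21.50 + 635 × $32.25) ÷ 60 = $1287.31.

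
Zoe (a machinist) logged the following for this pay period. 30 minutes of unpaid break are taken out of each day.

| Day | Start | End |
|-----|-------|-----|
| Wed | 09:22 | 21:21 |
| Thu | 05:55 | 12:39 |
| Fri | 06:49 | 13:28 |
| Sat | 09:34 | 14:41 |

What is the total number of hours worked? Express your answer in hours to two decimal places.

28.48 hours

Wed: 09:22–21:21 = 11 h 59 min; less 30 min break → 11 h 29 min
Thu: 05:55–12:39 = 6 h 44 min; less 30 min break → 6 h 14 min
Fri: 06:49–13:28 = 6 h 39 min; less 30 min break → 6 h 9 min
Sat: 09:34–14:41 = 5 h 7 min; less 30 min break → 4 h 37 min
Total: 11 h 29 min + 6 h 14 min + 6 h 9 min + 4 h 37 min = 28 h 29 min.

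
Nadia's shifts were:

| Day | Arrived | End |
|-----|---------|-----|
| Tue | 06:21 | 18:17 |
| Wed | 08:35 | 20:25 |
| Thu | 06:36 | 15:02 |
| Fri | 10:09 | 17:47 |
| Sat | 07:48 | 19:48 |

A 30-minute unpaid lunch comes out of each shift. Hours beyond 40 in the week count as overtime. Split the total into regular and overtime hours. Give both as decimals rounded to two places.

Regular 40.00 hours, overtime 9.33 hours

Tue: 06:21–18:17 = 11 h 56 min; less 30 min break → 11 h 26 min
Wed: 08:35–20:25 = 11 h 50 min; less 30 min break → 11 h 20 min
Thu: 06:36–15:02 = 8 h 26 min; less 30 min break → 7 h 56 min
Fri: 10:09–17:47 = 7 h 38 min; less 30 min break → 7 h 8 min
Sat: 07:48–19:48 = 12 h 0 min; less 30 min break → 11 h 30 min
Total worked: 49 h 20 min = 49.33 h.
Threshold 40 h → overtime 9 h 20 min, regular 40 h 0 min.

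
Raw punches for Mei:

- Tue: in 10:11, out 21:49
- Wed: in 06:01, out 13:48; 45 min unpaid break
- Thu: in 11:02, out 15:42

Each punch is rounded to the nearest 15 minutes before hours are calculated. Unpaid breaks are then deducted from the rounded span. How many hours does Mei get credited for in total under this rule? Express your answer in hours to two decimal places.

23.25 hours

Tue: in 10:11→10:15, out 21:49→21:45; 11 h 30 min
Wed: in 06:01→06:00, out 13:48→13:45; 7 h 45 min − 45 min = 7 h 0 min
Thu: in 11:02→11:00, out 15:42→15:45; 4 h 45 min
Total credited: 23 h 15 min.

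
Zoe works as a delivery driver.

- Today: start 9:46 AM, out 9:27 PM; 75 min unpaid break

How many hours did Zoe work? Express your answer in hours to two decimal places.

10.43 hours

Today: 9:46 AM–9:27 PM = 11 h 41 min; less 75 min break → 10 h 26 min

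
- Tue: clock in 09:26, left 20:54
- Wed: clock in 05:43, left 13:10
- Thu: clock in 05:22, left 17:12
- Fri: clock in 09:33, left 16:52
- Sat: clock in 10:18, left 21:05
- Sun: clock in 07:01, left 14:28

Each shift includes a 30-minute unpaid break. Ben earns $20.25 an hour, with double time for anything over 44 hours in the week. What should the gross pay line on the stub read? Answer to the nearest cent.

Tue: 09:26–20:54 = 11 h 28 min; less 30 min break → 10 h 58 min
Wed: 05:43–13:10 = 7 h 27 min; less 30 min break → 6 h 57 min
Thu: 05:22–17:12 = 11 h 50 min; less 30 min break → 11 h 20 min
Fri: 09:33–16:52 = 7 h 19 min; less 30 min break → 6 h 49 min
Sat: 10:18–21:05 = 10 h 47 min; less 30 min break → 10 h 17 min
Sun: 07:01–14:28 = 7 h 27 min; less 30 min break → 6 h 57 min
Total worked: 53 h 18 min = 3198 min.
Regular 44 h 0 min = 2640 min at $20.25/h; overtime 9 h 18 min = 558 min at $40.50/h.
Pay = (2640 × $20.25 + 558 × $40.50) ÷ 60 = $1267.65.

$1267.65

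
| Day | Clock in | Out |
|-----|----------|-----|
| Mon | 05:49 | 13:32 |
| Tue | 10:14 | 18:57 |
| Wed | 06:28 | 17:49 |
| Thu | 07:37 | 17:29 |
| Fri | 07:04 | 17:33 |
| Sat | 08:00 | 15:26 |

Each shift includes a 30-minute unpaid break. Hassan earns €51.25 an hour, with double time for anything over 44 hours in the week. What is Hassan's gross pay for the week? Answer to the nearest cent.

€3133.08

Mon: 05:49–13:32 = 7 h 43 min; less 30 min break → 7 h 13 min
Tue: 10:14–18:57 = 8 h 43 min; less 30 min break → 8 h 13 min
Wed: 06:28–17:49 = 11 h 21 min; less 30 min break → 10 h 51 min
Thu: 07:37–17:29 = 9 h 52 min; less 30 min break → 9 h 22 min
Fri: 07:04–17:33 = 10 h 29 min; less 30 min break → 9 h 59 min
Sat: 08:00–15:26 = 7 h 26 min; less 30 min break → 6 h 56 min
Total worked: 52 h 34 min = 3154 min.
Regular 44 h 0 min = 2640 min at €51.25/h; overtime 8 h 34 min = 514 min at €102.50/h.
Pay = (2640 × €51.25 + 514 × €102.50) ÷ 60 = €3133.08.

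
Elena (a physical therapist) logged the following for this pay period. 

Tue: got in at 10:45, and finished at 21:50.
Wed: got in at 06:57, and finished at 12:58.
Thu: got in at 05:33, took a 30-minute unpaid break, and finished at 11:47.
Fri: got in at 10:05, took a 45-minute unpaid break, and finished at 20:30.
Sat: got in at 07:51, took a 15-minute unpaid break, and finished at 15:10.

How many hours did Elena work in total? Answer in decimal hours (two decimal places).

Tue: 10:45–21:50 = 11 h 5 min
Wed: 06:57–12:58 = 6 h 1 min
Thu: 05:33–11:47 = 6 h 14 min; less 30 min break → 5 h 44 min
Fri: 10:05–20:30 = 10 h 25 min; less 45 min break → 9 h 40 min
Sat: 07:51–15:10 = 7 h 19 min; less 15 min break → 7 h 4 min
Total: 11 h 5 min + 6 h 1 min + 5 h 44 min + 9 h 40 min + 7 h 4 min = 39 h 34 min.

39.57 hours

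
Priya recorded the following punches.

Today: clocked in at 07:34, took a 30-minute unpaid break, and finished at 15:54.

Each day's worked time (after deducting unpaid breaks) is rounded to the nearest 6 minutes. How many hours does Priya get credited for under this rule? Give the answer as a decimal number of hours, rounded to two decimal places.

7.80 hours

Today: 07:34–15:54 = 8 h 20 min − 30 min = 7 h 50 min → rounds to 7 h 48 min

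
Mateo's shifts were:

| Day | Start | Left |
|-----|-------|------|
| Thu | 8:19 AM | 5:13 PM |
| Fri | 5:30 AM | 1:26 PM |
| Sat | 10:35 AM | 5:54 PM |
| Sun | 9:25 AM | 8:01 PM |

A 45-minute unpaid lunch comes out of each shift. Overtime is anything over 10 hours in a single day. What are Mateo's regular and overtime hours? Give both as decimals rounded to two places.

Regular 31.75 hours, overtime 0.00 hours

Thu: 8:19 AM–5:13 PM = 8 h 54 min; less 45 min break → 8 h 9 min
Fri: 5:30 AM–1:26 PM = 7 h 56 min; less 45 min break → 7 h 11 min
Sat: 10:35 AM–5:54 PM = 7 h 19 min; less 45 min break → 6 h 34 min
Sun: 9:25 AM–8:01 PM = 10 h 36 min; less 45 min break → 9 h 51 min
Thu reg 8 h 9 min / OT 0 h 0 min; Fri reg 7 h 11 min / OT 0 h 0 min; Sat reg 6 h 34 min / OT 0 h 0 min; Sun reg 9 h 51 min / OT 0 h 0 min.
Totals: regular 31 h 45 min, overtime 0 h 0 min.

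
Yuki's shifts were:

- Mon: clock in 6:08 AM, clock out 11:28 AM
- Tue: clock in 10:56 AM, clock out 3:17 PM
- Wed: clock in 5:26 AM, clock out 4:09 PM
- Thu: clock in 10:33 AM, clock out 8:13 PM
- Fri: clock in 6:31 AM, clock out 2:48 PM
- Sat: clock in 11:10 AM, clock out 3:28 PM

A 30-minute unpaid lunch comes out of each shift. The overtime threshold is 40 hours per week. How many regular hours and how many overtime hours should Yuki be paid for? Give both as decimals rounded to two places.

Mon: 6:08 AM–11:28 AM = 5 h 20 min; less 30 min break → 4 h 50 min
Tue: 10:56 AM–3:17 PM = 4 h 21 min; less 30 min break → 3 h 51 min
Wed: 5:26 AM–4:09 PM = 10 h 43 min; less 30 min break → 10 h 13 min
Thu: 10:33 AM–8:13 PM = 9 h 40 min; less 30 min break → 9 h 10 min
Fri: 6:31 AM–2:48 PM = 8 h 17 min; less 30 min break → 7 h 47 min
Sat: 11:10 AM–3:28 PM = 4 h 18 min; less 30 min break → 3 h 48 min
Total worked: 39 h 39 min = 39.65 h.
Threshold 40 h → overtime 0 h 0 min, regular 39 h 39 min.

Regular 39.65 hours, overtime 0.00 hours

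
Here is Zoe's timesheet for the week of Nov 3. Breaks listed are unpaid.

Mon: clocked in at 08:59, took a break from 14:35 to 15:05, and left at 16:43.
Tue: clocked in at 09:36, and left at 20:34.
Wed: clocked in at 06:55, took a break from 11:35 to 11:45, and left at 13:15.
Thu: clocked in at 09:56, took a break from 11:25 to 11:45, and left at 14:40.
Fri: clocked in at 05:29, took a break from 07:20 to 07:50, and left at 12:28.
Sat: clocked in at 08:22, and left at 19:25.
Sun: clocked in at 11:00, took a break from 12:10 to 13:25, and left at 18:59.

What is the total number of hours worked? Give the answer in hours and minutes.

53 h 2 min

Mon: 08:59–16:43 = 7 h 44 min; less 30 min break → 7 h 14 min
Tue: 09:36–20:34 = 10 h 58 min
Wed: 06:55–13:15 = 6 h 20 min; less 10 min break → 6 h 10 min
Thu: 09:56–14:40 = 4 h 44 min; less 20 min break → 4 h 24 min
Fri: 05:29–12:28 = 6 h 59 min; less 30 min break → 6 h 29 min
Sat: 08:22–19:25 = 11 h 3 min
Sun: 11:00–18:59 = 7 h 59 min; less 75 min break → 6 h 44 min
Total: 7 h 14 min + 10 h 58 min + 6 h 10 min + 4 h 24 min + 6 h 29 min + 11 h 3 min + 6 h 44 min = 53 h 2 min.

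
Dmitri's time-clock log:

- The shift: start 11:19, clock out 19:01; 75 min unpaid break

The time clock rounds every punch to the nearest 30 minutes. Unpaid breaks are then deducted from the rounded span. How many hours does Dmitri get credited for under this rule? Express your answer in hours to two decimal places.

The shift: in 11:19→11:30, out 19:01→19:00; 7 h 30 min − 75 min = 6 h 15 min

6.25 hours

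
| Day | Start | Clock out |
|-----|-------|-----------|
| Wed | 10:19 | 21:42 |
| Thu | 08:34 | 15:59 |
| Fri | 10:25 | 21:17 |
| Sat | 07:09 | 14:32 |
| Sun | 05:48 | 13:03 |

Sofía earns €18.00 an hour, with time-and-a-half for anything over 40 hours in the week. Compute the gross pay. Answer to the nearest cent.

Wed: 10:19–21:42 = 11 h 23 min
Thu: 08:34–15:59 = 7 h 25 min
Fri: 10:25–21:17 = 10 h 52 min
Sat: 07:09–14:32 = 7 h 23 min
Sun: 05:48–13:03 = 7 h 15 min
Total worked: 44 h 18 min = 2658 min.
Regular 40 h 0 min = 2400 min at €18.00/h; overtime 4 h 18 min = 258 min at €27.00/h.
Pay = (2400 × €18.00 + 258 × €27.00) ÷ 60 = €836.10.

€836.10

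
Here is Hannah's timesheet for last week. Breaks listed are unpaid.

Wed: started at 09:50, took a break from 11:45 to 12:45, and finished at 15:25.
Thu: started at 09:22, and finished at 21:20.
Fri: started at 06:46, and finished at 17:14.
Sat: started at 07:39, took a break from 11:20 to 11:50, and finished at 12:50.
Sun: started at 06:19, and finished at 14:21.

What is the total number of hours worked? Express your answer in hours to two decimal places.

39.73 hours

Wed: 09:50–15:25 = 5 h 35 min; less 60 min break → 4 h 35 min
Thu: 09:22–21:20 = 11 h 58 min
Fri: 06:46–17:14 = 10 h 28 min
Sat: 07:39–12:50 = 5 h 11 min; less 30 min break → 4 h 41 min
Sun: 06:19–14:21 = 8 h 2 min
Total: 4 h 35 min + 11 h 58 min + 10 h 28 min + 4 h 41 min + 8 h 2 min = 39 h 44 min.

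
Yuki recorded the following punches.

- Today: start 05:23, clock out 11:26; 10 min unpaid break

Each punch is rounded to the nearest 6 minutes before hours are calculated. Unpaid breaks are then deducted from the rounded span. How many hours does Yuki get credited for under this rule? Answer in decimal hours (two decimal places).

5.83 hours

Today: in 05:23→05:24, out 11:26→11:24; 6 h 0 min − 10 min = 5 h 50 min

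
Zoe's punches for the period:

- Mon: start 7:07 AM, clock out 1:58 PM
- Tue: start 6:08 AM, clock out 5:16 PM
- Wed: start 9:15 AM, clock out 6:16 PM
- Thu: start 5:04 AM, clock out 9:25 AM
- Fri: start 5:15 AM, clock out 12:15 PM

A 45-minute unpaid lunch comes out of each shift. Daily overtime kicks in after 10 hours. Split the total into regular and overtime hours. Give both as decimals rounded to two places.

Mon: 7:07 AM–1:58 PM = 6 h 51 min; less 45 min break → 6 h 6 min
Tue: 6:08 AM–5:16 PM = 11 h 8 min; less 45 min break → 10 h 23 min
Wed: 9:15 AM–6:16 PM = 9 h 1 min; less 45 min break → 8 h 16 min
Thu: 5:04 AM–9:25 AM = 4 h 21 min; less 45 min break → 3 h 36 min
Fri: 5:15 AM–12:15 PM = 7 h 0 min; less 45 min break → 6 h 15 min
Mon reg 6 h 6 min / OT 0 h 0 min; Tue reg 10 h 0 min / OT 0 h 23 min; Wed reg 8 h 16 min / OT 0 h 0 min; Thu reg 3 h 36 min / OT 0 h 0 min; Fri reg 6 h 15 min / OT 0 h 0 min.
Totals: regular 34 h 13 min, overtime 0 h 23 min.

Regular 34.22 hours, overtime 0.38 hours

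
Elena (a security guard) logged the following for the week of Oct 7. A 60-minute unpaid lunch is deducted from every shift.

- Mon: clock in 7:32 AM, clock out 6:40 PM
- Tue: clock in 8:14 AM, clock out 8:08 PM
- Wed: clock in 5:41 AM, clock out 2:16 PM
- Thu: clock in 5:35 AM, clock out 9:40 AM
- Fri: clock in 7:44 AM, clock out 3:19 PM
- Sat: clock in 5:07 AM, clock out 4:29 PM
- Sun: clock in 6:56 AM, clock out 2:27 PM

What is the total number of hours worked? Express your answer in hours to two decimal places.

55.17 hours

Mon: 7:32 AM–6:40 PM = 11 h 8 min; less 60 min break → 10 h 8 min
Tue: 8:14 AM–8:08 PM = 11 h 54 min; less 60 min break → 10 h 54 min
Wed: 5:41 AM–2:16 PM = 8 h 35 min; less 60 min break → 7 h 35 min
Thu: 5:35 AM–9:40 AM = 4 h 5 min; less 60 min break → 3 h 5 min
Fri: 7:44 AM–3:19 PM = 7 h 35 min; less 60 min break → 6 h 35 min
Sat: 5:07 AM–4:29 PM = 11 h 22 min; less 60 min break → 10 h 22 min
Sun: 6:56 AM–2:27 PM = 7 h 31 min; less 60 min break → 6 h 31 min
Total: 10 h 8 min + 10 h 54 min + 7 h 35 min + 3 h 5 min + 6 h 35 min + 10 h 22 min + 6 h 31 min = 55 h 10 min.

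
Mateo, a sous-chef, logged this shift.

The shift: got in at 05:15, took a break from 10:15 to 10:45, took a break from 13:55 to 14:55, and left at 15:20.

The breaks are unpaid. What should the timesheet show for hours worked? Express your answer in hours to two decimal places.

8.58 hours

The shift: 05:15–15:20 = 10 h 5 min; less 90 min break → 8 h 35 min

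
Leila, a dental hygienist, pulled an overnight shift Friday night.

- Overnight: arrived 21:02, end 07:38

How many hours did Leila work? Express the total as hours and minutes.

10 h 36 min

Overnight: 21:02 → midnight = 2 h 58 min; midnight → 07:38 = 7 h 38 min; span 10 h 36 min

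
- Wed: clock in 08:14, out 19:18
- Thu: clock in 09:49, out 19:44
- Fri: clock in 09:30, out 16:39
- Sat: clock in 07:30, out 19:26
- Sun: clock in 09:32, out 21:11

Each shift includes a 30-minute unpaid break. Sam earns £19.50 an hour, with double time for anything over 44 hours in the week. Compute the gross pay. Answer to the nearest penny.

£1061.45

Wed: 08:14–19:18 = 11 h 4 min; less 30 min break → 10 h 34 min
Thu: 09:49–19:44 = 9 h 55 min; less 30 min break → 9 h 25 min
Fri: 09:30–16:39 = 7 h 9 min; less 30 min break → 6 h 39 min
Sat: 07:30–19:26 = 11 h 56 min; less 30 min break → 11 h 26 min
Sun: 09:32–21:11 = 11 h 39 min; less 30 min break → 11 h 9 min
Total worked: 49 h 13 min = 2953 min.
Regular 44 h 0 min = 2640 min at £19.50/h; overtime 5 h 13 min = 313 min at £39.00/h.
Pay = (2640 × £19.50 + 313 × £39.00) ÷ 60 = £1061.45.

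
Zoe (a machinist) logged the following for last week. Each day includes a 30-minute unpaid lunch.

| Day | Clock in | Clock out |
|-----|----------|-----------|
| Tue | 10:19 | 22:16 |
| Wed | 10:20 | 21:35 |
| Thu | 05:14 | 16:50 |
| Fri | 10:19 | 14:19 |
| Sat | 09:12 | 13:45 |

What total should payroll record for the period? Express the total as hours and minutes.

40 h 51 min

Tue: 10:19–22:16 = 11 h 57 min; less 30 min break → 11 h 27 min
Wed: 10:20–21:35 = 11 h 15 min; less 30 min break → 10 h 45 min
Thu: 05:14–16:50 = 11 h 36 min; less 30 min break → 11 h 6 min
Fri: 10:19–14:19 = 4 h 0 min; less 30 min break → 3 h 30 min
Sat: 09:12–13:45 = 4 h 33 min; less 30 min break → 4 h 3 min
Total: 11 h 27 min + 10 h 45 min + 11 h 6 min + 3 h 30 min + 4 h 3 min = 40 h 51 min.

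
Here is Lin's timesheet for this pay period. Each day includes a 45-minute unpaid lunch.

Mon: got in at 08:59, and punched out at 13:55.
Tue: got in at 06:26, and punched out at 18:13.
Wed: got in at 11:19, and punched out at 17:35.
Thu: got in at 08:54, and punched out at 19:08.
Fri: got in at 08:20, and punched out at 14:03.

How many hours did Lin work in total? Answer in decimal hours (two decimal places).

35.18 hours

Mon: 08:59–13:55 = 4 h 56 min; less 45 min break → 4 h 11 min
Tue: 06:26–18:13 = 11 h 47 min; less 45 min break → 11 h 2 min
Wed: 11:19–17:35 = 6 h 16 min; less 45 min break → 5 h 31 min
Thu: 08:54–19:08 = 10 h 14 min; less 45 min break → 9 h 29 min
Fri: 08:20–14:03 = 5 h 43 min; less 45 min break → 4 h 58 min
Total: 4 h 11 min + 11 h 2 min + 5 h 31 min + 9 h 29 min + 4 h 58 min = 35 h 11 min.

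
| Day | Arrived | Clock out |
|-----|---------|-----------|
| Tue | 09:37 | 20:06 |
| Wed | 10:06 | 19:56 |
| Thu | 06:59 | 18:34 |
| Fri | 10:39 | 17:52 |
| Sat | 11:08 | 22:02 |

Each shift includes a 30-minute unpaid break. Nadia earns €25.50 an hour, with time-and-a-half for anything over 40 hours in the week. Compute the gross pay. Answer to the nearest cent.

€1307.51

Tue: 09:37–20:06 = 10 h 29 min; less 30 min break → 9 h 59 min
Wed: 10:06–19:56 = 9 h 50 min; less 30 min break → 9 h 20 min
Thu: 06:59–18:34 = 11 h 35 min; less 30 min break → 11 h 5 min
Fri: 10:39–17:52 = 7 h 13 min; less 30 min break → 6 h 43 min
Sat: 11:08–22:02 = 10 h 54 min; less 30 min break → 10 h 24 min
Total worked: 47 h 31 min = 2851 min.
Regular 40 h 0 min = 2400 min at €25.50/h; overtime 7 h 31 min = 451 min at €38.25/h.
Pay = (2400 × €25.50 + 451 × €38.25) ÷ 60 = €1307.51.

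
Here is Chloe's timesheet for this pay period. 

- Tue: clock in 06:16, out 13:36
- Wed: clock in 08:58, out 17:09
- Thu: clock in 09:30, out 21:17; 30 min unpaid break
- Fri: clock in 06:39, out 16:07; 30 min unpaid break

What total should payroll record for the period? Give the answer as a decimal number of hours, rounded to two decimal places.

Tue: 06:16–13:36 = 7 h 20 min
Wed: 08:58–17:09 = 8 h 11 min
Thu: 09:30–21:17 = 11 h 47 min; less 30 min break → 11 h 17 min
Fri: 06:39–16:07 = 9 h 28 min; less 30 min break → 8 h 58 min
Total: 7 h 20 min + 8 h 11 min + 11 h 17 min + 8 h 58 min = 35 h 46 min.

35.77 hours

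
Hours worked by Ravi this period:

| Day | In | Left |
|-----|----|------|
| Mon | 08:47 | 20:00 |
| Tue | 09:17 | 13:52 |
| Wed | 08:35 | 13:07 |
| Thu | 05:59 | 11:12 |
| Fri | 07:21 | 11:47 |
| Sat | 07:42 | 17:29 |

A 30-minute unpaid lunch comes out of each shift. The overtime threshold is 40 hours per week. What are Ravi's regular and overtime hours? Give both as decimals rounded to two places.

Regular 36.77 hours, overtime 0.00 hours

Mon: 08:47–20:00 = 11 h 13 min; less 30 min break → 10 h 43 min
Tue: 09:17–13:52 = 4 h 35 min; less 30 min break → 4 h 5 min
Wed: 08:35–13:07 = 4 h 32 min; less 30 min break → 4 h 2 min
Thu: 05:59–11:12 = 5 h 13 min; less 30 min break → 4 h 43 min
Fri: 07:21–11:47 = 4 h 26 min; less 30 min break → 3 h 56 min
Sat: 07:42–17:29 = 9 h 47 min; less 30 min break → 9 h 17 min
Total worked: 36 h 46 min = 36.77 h.
Threshold 40 h → overtime 0 h 0 min, regular 36 h 46 min.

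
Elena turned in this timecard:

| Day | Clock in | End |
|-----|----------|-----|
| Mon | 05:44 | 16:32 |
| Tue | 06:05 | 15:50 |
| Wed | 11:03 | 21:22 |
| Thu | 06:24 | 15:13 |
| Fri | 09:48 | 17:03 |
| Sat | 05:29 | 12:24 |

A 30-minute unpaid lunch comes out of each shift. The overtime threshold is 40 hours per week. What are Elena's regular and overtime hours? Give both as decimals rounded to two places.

Mon: 05:44–16:32 = 10 h 48 min; less 30 min break → 10 h 18 min
Tue: 06:05–15:50 = 9 h 45 min; less 30 min break → 9 h 15 min
Wed: 11:03–21:22 = 10 h 19 min; less 30 min break → 9 h 49 min
Thu: 06:24–15:13 = 8 h 49 min; less 30 min break → 8 h 19 min
Fri: 09:48–17:03 = 7 h 15 min; less 30 min break → 6 h 45 min
Sat: 05:29–12:24 = 6 h 55 min; less 30 min break → 6 h 25 min
Total worked: 50 h 51 min = 50.85 h.
Threshold 40 h → overtime 10 h 51 min, regular 40 h 0 min.

Regular 40.00 hours, overtime 10.85 hours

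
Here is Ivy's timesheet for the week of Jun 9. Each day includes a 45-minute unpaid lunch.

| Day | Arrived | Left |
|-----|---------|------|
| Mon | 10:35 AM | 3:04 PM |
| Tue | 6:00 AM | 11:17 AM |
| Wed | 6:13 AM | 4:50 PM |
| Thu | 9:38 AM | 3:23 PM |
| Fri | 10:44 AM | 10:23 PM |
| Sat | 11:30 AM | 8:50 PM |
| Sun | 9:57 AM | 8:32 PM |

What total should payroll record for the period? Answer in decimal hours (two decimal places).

Mon: 10:35 AM–3:04 PM = 4 h 29 min; less 45 min break → 3 h 44 min
Tue: 6:00 AM–11:17 AM = 5 h 17 min; less 45 min break → 4 h 32 min
Wed: 6:13 AM–4:50 PM = 10 h 37 min; less 45 min break → 9 h 52 min
Thu: 9:38 AM–3:23 PM = 5 h 45 min; less 45 min break → 5 h 0 min
Fri: 10:44 AM–10:23 PM = 11 h 39 min; less 45 min break → 10 h 54 min
Sat: 11:30 AM–8:50 PM = 9 h 20 min; less 45 min break → 8 h 35 min
Sun: 9:57 AM–8:32 PM = 10 h 35 min; less 45 min break → 9 h 50 min
Total: 3 h 44 min + 4 h 32 min + 9 h 52 min + 5 h 0 min + 10 h 54 min + 8 h 35 min + 9 h 50 min = 52 h 27 min.

52.45 hours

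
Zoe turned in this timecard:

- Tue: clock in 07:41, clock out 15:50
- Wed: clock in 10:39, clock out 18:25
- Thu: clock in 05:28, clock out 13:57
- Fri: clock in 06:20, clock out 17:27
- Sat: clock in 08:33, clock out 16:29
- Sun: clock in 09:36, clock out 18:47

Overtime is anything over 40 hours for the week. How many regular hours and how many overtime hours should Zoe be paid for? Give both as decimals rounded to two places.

Tue: 07:41–15:50 = 8 h 9 min
Wed: 10:39–18:25 = 7 h 46 min
Thu: 05:28–13:57 = 8 h 29 min
Fri: 06:20–17:27 = 11 h 7 min
Sat: 08:33–16:29 = 7 h 56 min
Sun: 09:36–18:47 = 9 h 11 min
Total worked: 52 h 38 min = 52.63 h.
Threshold 40 h → overtime 12 h 38 min, regular 40 h 0 min.

Regular 40.00 hours, overtime 12.63 hours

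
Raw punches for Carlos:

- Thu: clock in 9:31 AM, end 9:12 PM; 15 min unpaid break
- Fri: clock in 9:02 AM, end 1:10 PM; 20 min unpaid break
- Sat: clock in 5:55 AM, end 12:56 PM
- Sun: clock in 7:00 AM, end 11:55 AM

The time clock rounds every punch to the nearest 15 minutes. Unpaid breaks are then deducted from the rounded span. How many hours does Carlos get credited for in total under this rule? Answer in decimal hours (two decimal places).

27.42 hours

Thu: in 9:31 AM→9:30 AM, out 9:12 PM→9:15 PM; 11 h 45 min − 15 min = 11 h 30 min
Fri: in 9:02 AM→9:00 AM, out 1:10 PM→1:15 PM; 4 h 15 min − 20 min = 3 h 55 min
Sat: in 5:55 AM→6:00 AM, out 12:56 PM→1:00 PM; 7 h 0 min
Sun: in 7:00 AM→7:00 AM, out 11:55 AM→12:00 PM; 5 h 0 min
Total credited: 27 h 25 min.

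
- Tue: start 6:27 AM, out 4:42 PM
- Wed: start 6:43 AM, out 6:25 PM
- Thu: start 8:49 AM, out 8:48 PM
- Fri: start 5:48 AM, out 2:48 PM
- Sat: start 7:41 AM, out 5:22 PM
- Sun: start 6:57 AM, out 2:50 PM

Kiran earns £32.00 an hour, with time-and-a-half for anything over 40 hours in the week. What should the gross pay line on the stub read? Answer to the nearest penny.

Tue: 6:27 AM–4:42 PM = 10 h 15 min
Wed: 6:43 AM–6:25 PM = 11 h 42 min
Thu: 8:49 AM–8:48 PM = 11 h 59 min
Fri: 5:48 AM–2:48 PM = 9 h 0 min
Sat: 7:41 AM–5:22 PM = 9 h 41 min
Sun: 6:57 AM–2:50 PM = 7 h 53 min
Total worked: 60 h 30 min = 3630 min.
Regular 40 h 0 min = 2400 min at £32.00/h; overtime 20 h 30 min = 1230 min at £48.00/h.
Pay = (2400 × £32.00 + 1230 × £48.00) ÷ 60 = £2264.00.

£2264.00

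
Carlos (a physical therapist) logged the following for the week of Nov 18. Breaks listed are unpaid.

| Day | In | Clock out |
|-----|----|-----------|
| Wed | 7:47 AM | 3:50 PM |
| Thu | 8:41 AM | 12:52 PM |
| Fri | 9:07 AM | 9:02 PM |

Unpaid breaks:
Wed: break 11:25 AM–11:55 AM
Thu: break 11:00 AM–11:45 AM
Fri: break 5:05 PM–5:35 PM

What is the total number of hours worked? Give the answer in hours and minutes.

22 h 24 min

Wed: 7:47 AM–3:50 PM = 8 h 3 min; less 30 min break → 7 h 33 min
Thu: 8:41 AM–12:52 PM = 4 h 11 min; less 45 min break → 3 h 26 min
Fri: 9:07 AM–9:02 PM = 11 h 55 min; less 30 min break → 11 h 25 min
Total: 7 h 33 min + 3 h 26 min + 11 h 25 min = 22 h 24 min.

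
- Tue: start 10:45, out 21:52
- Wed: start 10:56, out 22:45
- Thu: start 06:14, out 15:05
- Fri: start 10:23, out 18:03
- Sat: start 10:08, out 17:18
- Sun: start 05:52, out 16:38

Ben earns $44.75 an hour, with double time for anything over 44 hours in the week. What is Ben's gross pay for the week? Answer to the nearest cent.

$3166.81

Tue: 10:45–21:52 = 11 h 7 min
Wed: 10:56–22:45 = 11 h 49 min
Thu: 06:14–15:05 = 8 h 51 min
Fri: 10:23–18:03 = 7 h 40 min
Sat: 10:08–17:18 = 7 h 10 min
Sun: 05:52–16:38 = 10 h 46 min
Total worked: 57 h 23 min = 3443 min.
Regular 44 h 0 min = 2640 min at $44.75/h; overtime 13 h 23 min = 803 min at $89.50/h.
Pay = (2640 × $44.75 + 803 × $89.50) ÷ 60 = $3166.81.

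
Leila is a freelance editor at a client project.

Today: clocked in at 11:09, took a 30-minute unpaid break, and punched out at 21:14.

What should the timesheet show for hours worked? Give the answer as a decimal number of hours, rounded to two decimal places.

9.58 hours

Today: 11:09–21:14 = 10 h 5 min; less 30 min break → 9 h 35 min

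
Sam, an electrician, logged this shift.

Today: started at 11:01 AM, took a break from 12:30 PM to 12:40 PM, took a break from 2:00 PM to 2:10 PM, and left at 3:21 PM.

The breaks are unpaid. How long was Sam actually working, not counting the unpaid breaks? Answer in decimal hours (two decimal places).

4.00 hours

Today: 11:01 AM–3:21 PM = 4 h 20 min; less 20 min break → 4 h 0 min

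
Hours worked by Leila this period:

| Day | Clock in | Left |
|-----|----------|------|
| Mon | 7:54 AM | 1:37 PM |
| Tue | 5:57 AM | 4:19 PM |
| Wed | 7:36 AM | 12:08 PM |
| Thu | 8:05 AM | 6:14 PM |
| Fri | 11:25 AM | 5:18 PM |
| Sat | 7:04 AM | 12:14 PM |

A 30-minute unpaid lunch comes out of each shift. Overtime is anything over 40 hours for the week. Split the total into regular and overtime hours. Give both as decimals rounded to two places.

Mon: 7:54 AM–1:37 PM = 5 h 43 min; less 30 min break → 5 h 13 min
Tue: 5:57 AM–4:19 PM = 10 h 22 min; less 30 min break → 9 h 52 min
Wed: 7:36 AM–12:08 PM = 4 h 32 min; less 30 min break → 4 h 2 min
Thu: 8:05 AM–6:14 PM = 10 h 9 min; less 30 min break → 9 h 39 min
Fri: 11:25 AM–5:18 PM = 5 h 53 min; less 30 min break → 5 h 23 min
Sat: 7:04 AM–12:14 PM = 5 h 10 min; less 30 min break → 4 h 40 min
Total worked: 38 h 49 min = 38.82 h.
Threshold 40 h → overtime 0 h 0 min, regular 38 h 49 min.

Regular 38.82 hours, overtime 0.00 hours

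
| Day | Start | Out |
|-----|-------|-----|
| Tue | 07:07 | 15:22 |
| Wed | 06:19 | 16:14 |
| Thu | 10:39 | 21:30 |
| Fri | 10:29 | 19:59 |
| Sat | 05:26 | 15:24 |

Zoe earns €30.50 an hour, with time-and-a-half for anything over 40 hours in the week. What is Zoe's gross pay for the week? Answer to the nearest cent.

€1608.11

Tue: 07:07–15:22 = 8 h 15 min
Wed: 06:19–16:14 = 9 h 55 min
Thu: 10:39–21:30 = 10 h 51 min
Fri: 10:29–19:59 = 9 h 30 min
Sat: 05:26–15:24 = 9 h 58 min
Total worked: 48 h 29 min = 2909 min.
Regular 40 h 0 min = 2400 min at €30.50/h; overtime 8 h 29 min = 509 min at €45.75/h.
Pay = (2400 × €30.50 + 509 × €45.75) ÷ 60 = €1608.11.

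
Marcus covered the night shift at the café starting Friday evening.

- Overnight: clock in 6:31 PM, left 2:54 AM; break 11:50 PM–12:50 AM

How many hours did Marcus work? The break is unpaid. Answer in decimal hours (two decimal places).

7.38 hours

Overnight: 6:31 PM → midnight = 5 h 29 min; midnight → 2:54 AM = 2 h 54 min; span 8 h 23 min; less 60 min break → 7 h 23 min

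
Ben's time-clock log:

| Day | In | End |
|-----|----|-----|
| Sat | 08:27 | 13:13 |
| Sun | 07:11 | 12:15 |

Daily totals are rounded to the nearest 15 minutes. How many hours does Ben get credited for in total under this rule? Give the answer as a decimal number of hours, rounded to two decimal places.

9.75 hours

Sat: 08:27–13:13 = 4 h 46 min → rounds to 4 h 45 min
Sun: 07:11–12:15 = 5 h 4 min → rounds to 5 h 0 min
Total credited: 9 h 45 min.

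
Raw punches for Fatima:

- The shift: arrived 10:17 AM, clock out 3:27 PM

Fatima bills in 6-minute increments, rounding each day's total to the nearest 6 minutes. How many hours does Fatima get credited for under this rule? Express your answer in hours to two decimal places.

5.20 hours

The shift: 10:17 AM–3:27 PM = 5 h 10 min → rounds to 5 h 12 min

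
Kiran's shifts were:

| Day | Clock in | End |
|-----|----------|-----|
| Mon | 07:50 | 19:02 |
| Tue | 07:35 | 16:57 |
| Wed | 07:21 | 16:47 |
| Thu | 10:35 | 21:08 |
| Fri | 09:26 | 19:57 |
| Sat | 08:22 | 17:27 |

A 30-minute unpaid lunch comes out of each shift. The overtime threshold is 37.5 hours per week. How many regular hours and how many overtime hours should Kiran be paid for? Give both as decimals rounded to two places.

Mon: 07:50–19:02 = 11 h 12 min; less 30 min break → 10 h 42 min
Tue: 07:35–16:57 = 9 h 22 min; less 30 min break → 8 h 52 min
Wed: 07:21–16:47 = 9 h 26 min; less 30 min break → 8 h 56 min
Thu: 10:35–21:08 = 10 h 33 min; less 30 min break → 10 h 3 min
Fri: 09:26–19:57 = 10 h 31 min; less 30 min break → 10 h 1 min
Sat: 08:22–17:27 = 9 h 5 min; less 30 min break → 8 h 35 min
Total worked: 57 h 9 min = 57.15 h.
Threshold 37.5 h → overtime 19 h 39 min, regular 37 h 30 min.

Regular 37.50 hours, overtime 19.65 hours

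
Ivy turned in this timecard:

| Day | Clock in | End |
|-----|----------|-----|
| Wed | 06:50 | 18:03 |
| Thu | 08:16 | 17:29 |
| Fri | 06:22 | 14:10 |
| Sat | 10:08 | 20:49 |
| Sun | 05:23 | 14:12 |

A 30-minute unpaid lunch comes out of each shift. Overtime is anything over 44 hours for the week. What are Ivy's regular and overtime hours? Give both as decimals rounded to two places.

Wed: 06:50–18:03 = 11 h 13 min; less 30 min break → 10 h 43 min
Thu: 08:16–17:29 = 9 h 13 min; less 30 min break → 8 h 43 min
Fri: 06:22–14:10 = 7 h 48 min; less 30 min break → 7 h 18 min
Sat: 10:08–20:49 = 10 h 41 min; less 30 min break → 10 h 11 min
Sun: 05:23–14:12 = 8 h 49 min; less 30 min break → 8 h 19 min
Total worked: 45 h 14 min = 45.23 h.
Threshold 44 h → overtime 1 h 14 min, regular 44 h 0 min.

Regular 44.00 hours, overtime 1.23 hours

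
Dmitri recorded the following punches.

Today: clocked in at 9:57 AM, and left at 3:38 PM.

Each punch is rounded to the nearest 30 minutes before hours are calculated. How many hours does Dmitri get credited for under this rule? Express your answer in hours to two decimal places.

Today: in 9:57 AM→10:00 AM, out 3:38 PM→3:30 PM; 5 h 30 min

5.50 hours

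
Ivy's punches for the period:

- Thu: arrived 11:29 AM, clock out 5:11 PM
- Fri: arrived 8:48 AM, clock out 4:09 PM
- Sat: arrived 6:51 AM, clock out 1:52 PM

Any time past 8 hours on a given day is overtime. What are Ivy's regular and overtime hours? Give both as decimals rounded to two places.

Thu: 11:29 AM–5:11 PM = 5 h 42 min
Fri: 8:48 AM–4:09 PM = 7 h 21 min
Sat: 6:51 AM–1:52 PM = 7 h 1 min
Thu reg 5 h 42 min / OT 0 h 0 min; Fri reg 7 h 21 min / OT 0 h 0 min; Sat reg 7 h 1 min / OT 0 h 0 min.
Totals: regular 20 h 4 min, overtime 0 h 0 min.

Regular 20.07 hours, overtime 0.00 hours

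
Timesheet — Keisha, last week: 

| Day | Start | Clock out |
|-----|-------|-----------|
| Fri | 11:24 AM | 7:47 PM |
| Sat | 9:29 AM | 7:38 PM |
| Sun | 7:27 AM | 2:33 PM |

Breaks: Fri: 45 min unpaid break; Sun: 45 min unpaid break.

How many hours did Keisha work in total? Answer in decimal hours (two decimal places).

Fri: 11:24 AM–7:47 PM = 8 h 23 min; less 45 min break → 7 h 38 min
Sat: 9:29 AM–7:38 PM = 10 h 9 min
Sun: 7:27 AM–2:33 PM = 7 h 6 min; less 45 min break → 6 h 21 min
Total: 7 h 38 min + 10 h 9 min + 6 h 21 min = 24 h 8 min.

24.13 hours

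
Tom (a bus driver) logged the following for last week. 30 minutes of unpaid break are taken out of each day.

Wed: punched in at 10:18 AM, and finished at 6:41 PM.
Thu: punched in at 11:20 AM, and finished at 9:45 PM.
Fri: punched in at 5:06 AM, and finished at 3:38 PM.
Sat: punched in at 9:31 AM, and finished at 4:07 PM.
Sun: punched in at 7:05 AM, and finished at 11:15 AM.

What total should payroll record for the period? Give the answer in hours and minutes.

Wed: 10:18 AM–6:41 PM = 8 h 23 min; less 30 min break → 7 h 53 min
Thu: 11:20 AM–9:45 PM = 10 h 25 min; less 30 min break → 9 h 55 min
Fri: 5:06 AM–3:38 PM = 10 h 32 min; less 30 min break → 10 h 2 min
Sat: 9:31 AM–4:07 PM = 6 h 36 min; less 30 min break → 6 h 6 min
Sun: 7:05 AM–11:15 AM = 4 h 10 min; less 30 min break → 3 h 40 min
Total: 7 h 53 min + 9 h 55 min + 10 h 2 min + 6 h 6 min + 3 h 40 min = 37 h 36 min.

37 h 36 min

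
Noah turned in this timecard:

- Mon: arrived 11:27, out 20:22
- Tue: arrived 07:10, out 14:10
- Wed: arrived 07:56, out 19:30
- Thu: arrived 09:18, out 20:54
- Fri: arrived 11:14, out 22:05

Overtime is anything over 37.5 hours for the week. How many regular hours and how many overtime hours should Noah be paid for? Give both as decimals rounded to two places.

Regular 37.50 hours, overtime 12.43 hours

Mon: 11:27–20:22 = 8 h 55 min
Tue: 07:10–14:10 = 7 h 0 min
Wed: 07:56–19:30 = 11 h 34 min
Thu: 09:18–20:54 = 11 h 36 min
Fri: 11:14–22:05 = 10 h 51 min
Total worked: 49 h 56 min = 49.93 h.
Threshold 37.5 h → overtime 12 h 26 min, regular 37 h 30 min.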